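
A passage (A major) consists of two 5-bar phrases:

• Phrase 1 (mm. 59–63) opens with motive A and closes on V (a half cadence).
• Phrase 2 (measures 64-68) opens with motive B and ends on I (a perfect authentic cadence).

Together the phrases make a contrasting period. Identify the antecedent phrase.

The phrase ending with the weaker cadence (half cadence) is the antecedent; the one ending more conclusively (perfect authentic cadence) is the consequent. The antecedent is phrase 1.

phrase 1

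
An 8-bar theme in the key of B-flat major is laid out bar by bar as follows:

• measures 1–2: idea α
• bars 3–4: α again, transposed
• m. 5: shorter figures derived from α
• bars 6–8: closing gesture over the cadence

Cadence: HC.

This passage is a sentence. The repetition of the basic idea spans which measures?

The presentation of a sentence is the basic idea (mm. 1-2) plus its repetition (mm. 3–4); the repetition of the basic idea is therefore mm. 3–4.

measures 3–4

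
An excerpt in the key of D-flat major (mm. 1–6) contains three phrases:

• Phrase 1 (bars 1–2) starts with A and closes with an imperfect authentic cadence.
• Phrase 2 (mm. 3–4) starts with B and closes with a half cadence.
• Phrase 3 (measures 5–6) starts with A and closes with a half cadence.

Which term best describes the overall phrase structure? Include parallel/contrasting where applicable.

The final phrase closes with a half cadence, which is not stronger than the preceding half cadence; the 3 phrases lack an overall antecedent–consequent design and so form a phrase group.

phrase group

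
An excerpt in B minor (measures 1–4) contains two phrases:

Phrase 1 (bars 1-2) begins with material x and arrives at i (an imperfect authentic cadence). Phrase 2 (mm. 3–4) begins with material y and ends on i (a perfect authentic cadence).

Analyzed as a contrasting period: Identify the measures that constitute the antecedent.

measures 1–2

The antecedent is the phrase ending with the weaker cadence (imperfect authentic cadence, phrase 1) and the consequent the one ending more conclusively (perfect authentic cadence, phrase 2); the antecedent is bars 1–2.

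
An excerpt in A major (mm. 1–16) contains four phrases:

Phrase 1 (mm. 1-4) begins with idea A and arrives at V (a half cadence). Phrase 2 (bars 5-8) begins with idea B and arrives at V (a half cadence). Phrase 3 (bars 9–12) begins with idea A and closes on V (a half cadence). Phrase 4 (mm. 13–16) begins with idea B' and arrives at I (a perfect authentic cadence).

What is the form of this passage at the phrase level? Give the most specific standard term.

Four phrases in two halves: the first half (mm. 1–8) ends with a half cadence, the second (measures 9-16) with a perfect authentic cadence — a large antecedent–consequent pair, i.e. a double period.
Phrase 3 begins with the same material as phrase 1, making it parallel.

parallel double period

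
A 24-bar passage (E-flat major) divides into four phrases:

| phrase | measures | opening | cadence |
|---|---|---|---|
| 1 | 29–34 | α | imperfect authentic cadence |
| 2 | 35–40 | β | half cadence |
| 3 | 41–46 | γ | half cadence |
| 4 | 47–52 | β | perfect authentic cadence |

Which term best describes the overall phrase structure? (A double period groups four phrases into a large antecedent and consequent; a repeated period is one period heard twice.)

Four phrases in two halves: the first half (bars 29–40) ends with a half cadence, the second (measures 41–52) with a perfect authentic cadence — a large antecedent–consequent pair, i.e. a double period.
Phrase 3 begins with different material from phrase 1, making it contrasting.

contrasting double period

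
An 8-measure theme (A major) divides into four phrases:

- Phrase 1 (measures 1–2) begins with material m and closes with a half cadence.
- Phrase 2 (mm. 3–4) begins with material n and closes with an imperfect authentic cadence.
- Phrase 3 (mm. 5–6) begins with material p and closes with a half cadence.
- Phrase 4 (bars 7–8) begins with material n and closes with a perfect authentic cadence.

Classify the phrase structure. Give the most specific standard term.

contrasting double period

Four phrases in two halves: the first half (mm. 1–4) ends with an imperfect authentic cadence, the second (mm. 5-8) with a perfect authentic cadence — a large antecedent–consequent pair, i.e. a double period.
Phrase 3 begins with different material from phrase 1, making it contrasting.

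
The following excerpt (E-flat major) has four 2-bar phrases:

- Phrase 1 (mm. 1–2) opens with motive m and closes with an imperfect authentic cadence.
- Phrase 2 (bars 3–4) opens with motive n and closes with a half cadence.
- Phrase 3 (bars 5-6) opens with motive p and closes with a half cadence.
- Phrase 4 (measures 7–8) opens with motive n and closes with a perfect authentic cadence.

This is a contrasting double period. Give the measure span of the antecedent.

In a double period the first pair of phrases (ending half cadence) is the large antecedent and the second pair (ending perfect authentic cadence) is the large consequent; the antecedent is measures 1–4.

measures 1–4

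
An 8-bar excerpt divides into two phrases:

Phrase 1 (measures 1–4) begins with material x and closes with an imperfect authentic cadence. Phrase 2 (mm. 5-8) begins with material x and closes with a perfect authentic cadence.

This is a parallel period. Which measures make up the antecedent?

measures 1–4

The phrase ending with the weaker cadence (imperfect authentic cadence) is the antecedent; the one ending more conclusively (perfect authentic cadence) is the consequent. The antecedent is measures 1–4.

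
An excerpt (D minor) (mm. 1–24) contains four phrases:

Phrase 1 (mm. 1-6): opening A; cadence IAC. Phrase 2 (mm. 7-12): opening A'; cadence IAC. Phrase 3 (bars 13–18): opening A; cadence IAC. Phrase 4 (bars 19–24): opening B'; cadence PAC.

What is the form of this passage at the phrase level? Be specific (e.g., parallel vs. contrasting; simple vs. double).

parallel double period

Four phrases in two halves: the first half (bars 1-12) ends with an imperfect authentic cadence, the second (mm. 13–24) with a perfect authentic cadence — a large antecedent–consequent pair, i.e. a double period.
Phrase 3 begins with the same material as phrase 1, making it parallel.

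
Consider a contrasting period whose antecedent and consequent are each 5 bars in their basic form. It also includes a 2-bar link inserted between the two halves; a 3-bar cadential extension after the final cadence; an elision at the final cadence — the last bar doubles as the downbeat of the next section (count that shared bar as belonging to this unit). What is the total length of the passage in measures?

15 measures

Basic contrasting period: 5 + 5 = 10 bars.
10 (basic form) + 2 (link) + 3 (cadential extension) = 15.
The elision shares a bar with the next section but does not change this unit's count.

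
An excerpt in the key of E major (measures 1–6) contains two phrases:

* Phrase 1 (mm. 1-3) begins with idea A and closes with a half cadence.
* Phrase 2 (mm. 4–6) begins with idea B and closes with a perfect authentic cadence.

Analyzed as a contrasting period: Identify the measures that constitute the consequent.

measures 4–6

The antecedent is the phrase ending with the weaker cadence (half cadence, phrase 1) and the consequent the one ending more conclusively (perfect authentic cadence, phrase 2); the consequent is mm. 4-6.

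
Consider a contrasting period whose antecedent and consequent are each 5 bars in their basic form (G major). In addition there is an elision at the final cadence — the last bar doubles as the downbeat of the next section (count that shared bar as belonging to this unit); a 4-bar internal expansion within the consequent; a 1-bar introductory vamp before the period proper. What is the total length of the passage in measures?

Basic contrasting period: 5 + 5 = 10 bars.
10 (basic form) + 4 (internal expansion) + 1 (introduction) = 15.
The elision shares a bar with the next section but does not change this unit's count.

15 measures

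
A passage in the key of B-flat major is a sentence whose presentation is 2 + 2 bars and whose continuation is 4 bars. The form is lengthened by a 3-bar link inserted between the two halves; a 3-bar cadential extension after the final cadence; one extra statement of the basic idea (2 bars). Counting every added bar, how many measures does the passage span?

16 measures

Basic sentence: 2 + 2 + 4 = 8 bars.
8 (basic form) + 3 (link) + 3 (cadential extension) + 2 (extra statement) = 16.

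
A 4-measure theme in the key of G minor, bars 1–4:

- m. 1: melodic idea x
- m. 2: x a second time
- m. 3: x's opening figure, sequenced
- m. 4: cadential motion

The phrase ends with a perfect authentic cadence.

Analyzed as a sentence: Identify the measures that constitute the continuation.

After the presentation (measures 1–2), the continuation covers the fragmentation through the cadence: measures 3–4.

measures 3–4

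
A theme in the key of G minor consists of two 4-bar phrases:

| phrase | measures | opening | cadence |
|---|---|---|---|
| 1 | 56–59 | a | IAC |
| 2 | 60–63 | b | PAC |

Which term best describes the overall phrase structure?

Phrase 1 ends with an imperfect authentic cadence (weaker) and phrase 2 with a perfect authentic cadence (stronger): antecedent + consequent = a period.
The two phrases open with different material (a / b), so the period is contrasting.

contrasting period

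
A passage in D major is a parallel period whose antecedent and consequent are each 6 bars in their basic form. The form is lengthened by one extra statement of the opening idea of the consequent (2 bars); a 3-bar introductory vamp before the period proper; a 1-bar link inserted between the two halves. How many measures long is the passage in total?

Basic parallel period: 6 + 6 = 12 bars.
12 (basic form) + 2 (extra statement) + 3 (introduction) + 1 (link) = 18.

18 measures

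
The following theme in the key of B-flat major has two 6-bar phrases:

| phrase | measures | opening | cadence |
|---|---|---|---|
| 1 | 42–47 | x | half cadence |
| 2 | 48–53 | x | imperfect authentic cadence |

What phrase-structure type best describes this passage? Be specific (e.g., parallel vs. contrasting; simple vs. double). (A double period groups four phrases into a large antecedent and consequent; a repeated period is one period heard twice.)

Phrase 1 ends with a half cadence (weaker) and phrase 2 with an imperfect authentic cadence (stronger): antecedent + consequent = a period.
The two phrases open with the same material (x / x), so the period is parallel.

parallel period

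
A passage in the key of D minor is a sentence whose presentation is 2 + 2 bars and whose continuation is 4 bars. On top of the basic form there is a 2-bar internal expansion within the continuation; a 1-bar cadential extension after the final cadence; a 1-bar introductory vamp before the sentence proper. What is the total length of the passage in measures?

12 measures

Basic sentence: 2 + 2 + 4 = 8 bars.
8 (basic form) + 2 (internal expansion) + 1 (cadential extension) + 1 (introduction) = 12.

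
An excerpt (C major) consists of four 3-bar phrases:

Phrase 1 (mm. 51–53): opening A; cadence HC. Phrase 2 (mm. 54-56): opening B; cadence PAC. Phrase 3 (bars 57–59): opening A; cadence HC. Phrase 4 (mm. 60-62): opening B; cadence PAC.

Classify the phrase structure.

repeated period

The cadence pattern HC–PAC–HC–PAC is weak–strong twice, and phrases 3–4 restate phrases 1–2: a period heard twice, not a double period (which would end weakly at phrase 2).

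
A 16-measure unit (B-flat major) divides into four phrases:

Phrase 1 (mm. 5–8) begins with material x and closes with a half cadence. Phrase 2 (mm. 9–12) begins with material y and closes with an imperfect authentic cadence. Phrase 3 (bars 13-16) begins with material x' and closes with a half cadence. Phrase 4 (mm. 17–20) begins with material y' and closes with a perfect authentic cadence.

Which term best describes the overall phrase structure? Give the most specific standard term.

Four phrases in two halves: the first half (measures 5–12) ends with an imperfect authentic cadence, the second (bars 13–20) with a perfect authentic cadence — a large antecedent–consequent pair, i.e. a double period.
Phrase 3 begins with the same material as phrase 1, making it parallel.

parallel double period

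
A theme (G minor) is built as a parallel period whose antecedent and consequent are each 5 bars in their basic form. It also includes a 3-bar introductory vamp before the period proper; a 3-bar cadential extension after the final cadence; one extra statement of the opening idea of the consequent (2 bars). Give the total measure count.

Basic parallel period: 5 + 5 = 10 bars.
10 (basic form) + 3 (introduction) + 3 (cadential extension) + 2 (extra statement) = 18.

18 measures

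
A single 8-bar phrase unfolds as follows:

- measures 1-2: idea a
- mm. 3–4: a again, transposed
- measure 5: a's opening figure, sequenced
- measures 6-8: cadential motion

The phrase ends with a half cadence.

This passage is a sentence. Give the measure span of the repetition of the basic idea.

measures 3–4

The presentation of a sentence is the basic idea (bars 1–2) plus its repetition (mm. 3–4); the repetition of the basic idea is therefore bars 3–4.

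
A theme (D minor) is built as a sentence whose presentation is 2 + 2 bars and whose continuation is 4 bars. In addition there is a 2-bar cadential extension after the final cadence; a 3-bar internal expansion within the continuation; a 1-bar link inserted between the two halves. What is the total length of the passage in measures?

Basic sentence: 2 + 2 + 4 = 8 bars.
8 (basic form) + 2 (cadential extension) + 3 (internal expansion) + 1 (link) = 14.

14 measures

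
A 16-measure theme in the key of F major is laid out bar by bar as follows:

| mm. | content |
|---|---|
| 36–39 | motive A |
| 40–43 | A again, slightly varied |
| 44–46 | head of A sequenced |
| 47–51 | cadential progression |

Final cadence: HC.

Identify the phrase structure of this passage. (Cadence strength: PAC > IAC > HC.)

Basic idea (mm. 36-39) + its repetition (mm. 40–43) form the presentation; fragmentation and cadence (mm. 44-51) form the continuation — the 16-bar whole is a sentence.

sentence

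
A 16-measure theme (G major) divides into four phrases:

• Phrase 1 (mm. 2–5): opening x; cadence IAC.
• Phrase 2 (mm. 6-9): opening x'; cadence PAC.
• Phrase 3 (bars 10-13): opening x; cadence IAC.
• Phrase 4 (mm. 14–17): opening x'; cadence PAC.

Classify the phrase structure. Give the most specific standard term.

The cadence pattern IAC–PAC–IAC–PAC is weak–strong twice, and phrases 3–4 restate phrases 1–2: a period heard twice, not a double period (which would end weakly at phrase 2).

repeated period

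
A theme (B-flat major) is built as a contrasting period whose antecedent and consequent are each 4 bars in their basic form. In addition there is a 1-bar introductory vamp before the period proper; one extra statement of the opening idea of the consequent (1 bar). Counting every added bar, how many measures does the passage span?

Basic contrasting period: 4 + 4 = 8 bars.
8 (basic form) + 1 (introduction) + 1 (extra statement) = 10.

10 measures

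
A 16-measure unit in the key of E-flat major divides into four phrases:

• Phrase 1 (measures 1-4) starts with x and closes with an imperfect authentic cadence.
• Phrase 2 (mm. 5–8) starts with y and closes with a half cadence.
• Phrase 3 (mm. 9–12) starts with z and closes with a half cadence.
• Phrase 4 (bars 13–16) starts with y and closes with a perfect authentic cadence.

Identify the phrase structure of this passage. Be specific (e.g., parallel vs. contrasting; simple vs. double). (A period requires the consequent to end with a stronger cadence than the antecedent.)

contrasting double period

Four phrases in two halves: the first half (mm. 1–8) ends with a half cadence, the second (mm. 9–16) with a perfect authentic cadence — a large antecedent–consequent pair, i.e. a double period.
Phrase 3 begins with different material from phrase 1, making it contrasting.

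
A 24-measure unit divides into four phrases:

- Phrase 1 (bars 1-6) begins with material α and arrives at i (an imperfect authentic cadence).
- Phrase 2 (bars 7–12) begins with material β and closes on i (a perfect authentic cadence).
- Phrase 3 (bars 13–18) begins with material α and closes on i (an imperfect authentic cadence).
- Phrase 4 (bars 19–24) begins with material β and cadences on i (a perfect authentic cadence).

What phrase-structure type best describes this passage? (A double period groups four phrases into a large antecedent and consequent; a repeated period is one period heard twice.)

repeated period

The cadence pattern IAC–PAC–IAC–PAC is weak–strong twice, and phrases 3–4 restate phrases 1–2: a period heard twice, not a double period (which would end weakly at phrase 2).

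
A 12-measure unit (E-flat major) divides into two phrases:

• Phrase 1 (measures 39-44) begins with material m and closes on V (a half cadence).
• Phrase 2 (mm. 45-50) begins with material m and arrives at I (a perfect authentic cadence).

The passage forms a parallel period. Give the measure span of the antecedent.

The phrase ending with the weaker cadence (half cadence) is the antecedent; the one ending more conclusively (perfect authentic cadence) is the consequent. The antecedent is measures 39–44.

measures 39–44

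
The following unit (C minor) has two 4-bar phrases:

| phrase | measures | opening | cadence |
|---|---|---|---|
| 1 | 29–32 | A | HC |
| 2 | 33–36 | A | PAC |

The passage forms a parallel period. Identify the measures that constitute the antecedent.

The antecedent is the phrase ending with the weaker cadence (half cadence, phrase 1) and the consequent the one ending more conclusively (perfect authentic cadence, phrase 2); the antecedent is mm. 29–32.

measures 29–32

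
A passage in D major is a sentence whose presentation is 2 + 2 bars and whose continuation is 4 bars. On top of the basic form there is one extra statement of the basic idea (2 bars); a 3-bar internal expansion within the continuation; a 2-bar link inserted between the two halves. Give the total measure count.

15 measures

Basic sentence: 2 + 2 + 4 = 8 bars.
8 (basic form) + 2 (extra statement) + 3 (internal expansion) + 2 (link) = 15.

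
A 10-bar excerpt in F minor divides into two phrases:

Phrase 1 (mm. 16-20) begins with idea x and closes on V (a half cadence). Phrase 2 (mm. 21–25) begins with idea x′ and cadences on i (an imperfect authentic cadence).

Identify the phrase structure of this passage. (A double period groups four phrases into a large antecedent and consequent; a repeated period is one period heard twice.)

parallel period

Phrase 1 ends with a half cadence (weaker) and phrase 2 with an imperfect authentic cadence (stronger): antecedent + consequent = a period.
The two phrases open with the same material (x / x′), so the period is parallel.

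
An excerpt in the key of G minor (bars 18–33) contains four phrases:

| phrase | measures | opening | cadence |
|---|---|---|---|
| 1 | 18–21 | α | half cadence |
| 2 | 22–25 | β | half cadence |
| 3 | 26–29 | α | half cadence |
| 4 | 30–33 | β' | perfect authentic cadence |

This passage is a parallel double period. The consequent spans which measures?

In a double period the four phrases pair into a large antecedent (phrases 1–2, ending half cadence) and a large consequent (phrases 3–4, ending perfect authentic cadence). The consequent spans bars 26-33.

measures 26–33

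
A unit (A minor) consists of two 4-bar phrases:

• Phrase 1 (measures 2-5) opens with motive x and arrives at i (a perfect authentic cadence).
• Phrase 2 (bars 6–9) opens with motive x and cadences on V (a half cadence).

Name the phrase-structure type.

phrase group

The second phrase closes with a half cadence, which is not stronger than the first phrase's perfect authentic cadence; without a weak→strong cadential pair there is no antecedent–consequent relationship, so this is a phrase group rather than a period.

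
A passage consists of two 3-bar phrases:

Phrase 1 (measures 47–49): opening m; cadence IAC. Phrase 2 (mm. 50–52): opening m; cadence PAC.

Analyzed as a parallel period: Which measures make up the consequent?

measures 50–52

The antecedent is the phrase ending with the weaker cadence (imperfect authentic cadence, phrase 1) and the consequent the one ending more conclusively (perfect authentic cadence, phrase 2); the consequent is mm. 50–52.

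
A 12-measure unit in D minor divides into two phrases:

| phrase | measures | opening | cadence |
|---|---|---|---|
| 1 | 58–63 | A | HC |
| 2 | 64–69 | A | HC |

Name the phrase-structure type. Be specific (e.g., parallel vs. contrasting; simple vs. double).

repeated phrase

Both phrases have the same opening (A) and the same cadence (half cadence): the second is a restatement, not a consequent, so this is a repeated phrase rather than a period.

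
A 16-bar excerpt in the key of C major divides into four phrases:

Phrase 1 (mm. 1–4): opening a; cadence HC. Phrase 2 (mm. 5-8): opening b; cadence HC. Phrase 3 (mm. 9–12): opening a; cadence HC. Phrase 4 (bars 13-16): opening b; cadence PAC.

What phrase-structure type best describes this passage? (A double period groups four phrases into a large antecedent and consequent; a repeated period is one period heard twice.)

Four phrases in two halves: the first half (mm. 1-8) ends with a half cadence, the second (measures 9–16) with a perfect authentic cadence — a large antecedent–consequent pair, i.e. a double period.
Phrase 3 begins with the same material as phrase 1, making it parallel.

parallel double period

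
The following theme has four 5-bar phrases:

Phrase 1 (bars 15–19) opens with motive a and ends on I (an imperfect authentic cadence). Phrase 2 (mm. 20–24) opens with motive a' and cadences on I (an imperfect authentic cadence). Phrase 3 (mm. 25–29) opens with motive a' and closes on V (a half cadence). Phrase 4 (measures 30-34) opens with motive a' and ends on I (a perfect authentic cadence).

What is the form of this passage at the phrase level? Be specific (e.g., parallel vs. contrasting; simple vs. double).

Four phrases in two halves: the first half (mm. 15–24) ends with an imperfect authentic cadence, the second (measures 25–34) with a perfect authentic cadence — a large antecedent–consequent pair, i.e. a double period.
Phrase 3 begins with the same material as phrase 1, making it parallel.

parallel double period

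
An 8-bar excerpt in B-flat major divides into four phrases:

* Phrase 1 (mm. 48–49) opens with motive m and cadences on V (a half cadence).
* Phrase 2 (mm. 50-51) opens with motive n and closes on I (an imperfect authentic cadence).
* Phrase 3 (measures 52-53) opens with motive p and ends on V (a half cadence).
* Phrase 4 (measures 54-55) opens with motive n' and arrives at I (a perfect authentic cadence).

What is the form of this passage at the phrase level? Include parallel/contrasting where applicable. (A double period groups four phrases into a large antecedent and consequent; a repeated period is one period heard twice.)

Four phrases in two halves: the first half (mm. 48-51) ends with an imperfect authentic cadence, the second (measures 52-55) with a perfect authentic cadence — a large antecedent–consequent pair, i.e. a double period.
Phrase 3 begins with different material from phrase 1, making it contrasting.

contrasting double period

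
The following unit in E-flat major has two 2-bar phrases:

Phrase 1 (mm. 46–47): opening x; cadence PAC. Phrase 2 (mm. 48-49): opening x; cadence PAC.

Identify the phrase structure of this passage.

Both phrases have the same opening (x) and the same cadence (perfect authentic cadence): the second is a restatement, not a consequent, so this is a repeated phrase rather than a period.

repeated phrase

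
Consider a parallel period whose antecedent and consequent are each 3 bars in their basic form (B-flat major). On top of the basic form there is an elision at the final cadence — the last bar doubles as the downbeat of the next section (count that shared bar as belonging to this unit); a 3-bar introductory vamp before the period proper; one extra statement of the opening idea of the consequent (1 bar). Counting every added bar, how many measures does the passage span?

Basic parallel period: 3 + 3 = 6 bars.
6 (basic form) + 3 (introduction) + 1 (extra statement) = 10.
The elision shares a bar with the next section but does not change this unit's count.

10 measures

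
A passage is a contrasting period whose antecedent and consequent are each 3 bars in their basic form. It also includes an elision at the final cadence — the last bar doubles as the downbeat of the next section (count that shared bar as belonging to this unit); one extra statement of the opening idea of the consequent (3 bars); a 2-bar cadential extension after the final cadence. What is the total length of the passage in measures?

Basic contrasting period: 3 + 3 = 6 bars.
6 (basic form) + 3 (extra statement) + 2 (cadential extension) = 11.
The elision shares a bar with the next section but does not change this unit's count.

11 measures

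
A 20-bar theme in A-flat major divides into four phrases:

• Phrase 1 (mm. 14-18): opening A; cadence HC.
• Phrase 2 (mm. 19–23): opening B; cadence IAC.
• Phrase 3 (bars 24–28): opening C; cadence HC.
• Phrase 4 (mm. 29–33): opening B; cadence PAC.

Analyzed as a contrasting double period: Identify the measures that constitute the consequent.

In a double period the four phrases pair into a large antecedent (phrases 1–2, ending imperfect authentic cadence) and a large consequent (phrases 3–4, ending perfect authentic cadence). The consequent spans measures 24-33.

measures 24–33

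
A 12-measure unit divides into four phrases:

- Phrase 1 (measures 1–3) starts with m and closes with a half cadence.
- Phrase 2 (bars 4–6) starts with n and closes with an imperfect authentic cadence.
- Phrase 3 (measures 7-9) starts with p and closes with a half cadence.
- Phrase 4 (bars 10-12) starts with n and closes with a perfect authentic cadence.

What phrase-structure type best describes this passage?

Four phrases in two halves: the first half (bars 1–6) ends with an imperfect authentic cadence, the second (mm. 7-12) with a perfect authentic cadence — a large antecedent–consequent pair, i.e. a double period.
Phrase 3 begins with different material from phrase 1, making it contrasting.

contrasting double period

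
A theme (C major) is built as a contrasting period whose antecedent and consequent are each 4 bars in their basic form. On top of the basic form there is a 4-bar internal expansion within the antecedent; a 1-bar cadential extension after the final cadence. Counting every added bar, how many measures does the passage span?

Basic contrasting period: 4 + 4 = 8 bars.
8 (basic form) + 4 (internal expansion) + 1 (cadential extension) = 13.

13 measures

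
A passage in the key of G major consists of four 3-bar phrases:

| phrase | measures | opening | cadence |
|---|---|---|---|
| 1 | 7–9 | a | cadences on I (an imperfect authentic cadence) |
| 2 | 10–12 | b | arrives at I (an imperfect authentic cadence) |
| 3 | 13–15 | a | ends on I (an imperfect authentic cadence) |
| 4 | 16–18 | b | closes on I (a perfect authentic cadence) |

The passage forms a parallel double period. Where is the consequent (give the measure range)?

measures 13–18

In a double period the four phrases pair into a large antecedent (phrases 1–2, ending imperfect authentic cadence) and a large consequent (phrases 3–4, ending perfect authentic cadence). The consequent spans measures 13–18.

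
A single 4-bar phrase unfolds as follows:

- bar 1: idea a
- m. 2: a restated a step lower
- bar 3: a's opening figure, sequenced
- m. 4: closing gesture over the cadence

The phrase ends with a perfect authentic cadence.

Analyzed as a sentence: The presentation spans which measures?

The presentation of a sentence is the basic idea (measure 1) plus its repetition (m. 2); the presentation is therefore bars 1-2.

measures 1–2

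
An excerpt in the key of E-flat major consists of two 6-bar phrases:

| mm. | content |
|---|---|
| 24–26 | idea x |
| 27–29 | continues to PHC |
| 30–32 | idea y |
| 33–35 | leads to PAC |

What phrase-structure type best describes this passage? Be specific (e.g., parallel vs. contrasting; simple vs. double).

Phrase 1 ends with a Phrygian half cadence (weaker) and phrase 2 with a perfect authentic cadence (stronger): antecedent + consequent = a period.
The two phrases open with different material (x / y), so the period is contrasting.

contrasting period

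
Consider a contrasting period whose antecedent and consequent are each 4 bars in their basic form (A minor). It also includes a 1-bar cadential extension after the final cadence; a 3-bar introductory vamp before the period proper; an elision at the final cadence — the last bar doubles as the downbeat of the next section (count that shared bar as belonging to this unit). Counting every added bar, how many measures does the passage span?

Basic contrasting period: 4 + 4 = 8 bars.
8 (basic form) + 1 (cadential extension) + 3 (introduction) = 12.
The elision shares a bar with the next section but does not change this unit's count.

12 measures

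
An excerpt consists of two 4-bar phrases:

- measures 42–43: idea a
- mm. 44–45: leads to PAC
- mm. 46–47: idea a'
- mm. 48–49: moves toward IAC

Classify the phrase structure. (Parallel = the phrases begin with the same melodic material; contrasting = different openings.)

The second phrase closes with an imperfect authentic cadence, which is not stronger than the first phrase's perfect authentic cadence; without a weak→strong cadential pair there is no antecedent–consequent relationship, so this is a phrase group rather than a period.

phrase group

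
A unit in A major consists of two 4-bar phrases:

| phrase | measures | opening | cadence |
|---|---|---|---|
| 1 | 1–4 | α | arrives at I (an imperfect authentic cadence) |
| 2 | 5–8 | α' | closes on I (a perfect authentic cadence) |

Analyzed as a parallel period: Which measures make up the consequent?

The antecedent is the phrase ending with the weaker cadence (imperfect authentic cadence, phrase 1) and the consequent the one ending more conclusively (perfect authentic cadence, phrase 2); the consequent is measures 5–8.

measures 5–8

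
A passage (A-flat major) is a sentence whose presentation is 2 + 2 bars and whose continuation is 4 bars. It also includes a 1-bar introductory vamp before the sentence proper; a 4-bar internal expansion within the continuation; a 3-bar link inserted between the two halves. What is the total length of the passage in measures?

16 measures

Basic sentence: 2 + 2 + 4 = 8 bars.
8 (basic form) + 1 (introduction) + 4 (internal expansion) + 3 (link) = 16.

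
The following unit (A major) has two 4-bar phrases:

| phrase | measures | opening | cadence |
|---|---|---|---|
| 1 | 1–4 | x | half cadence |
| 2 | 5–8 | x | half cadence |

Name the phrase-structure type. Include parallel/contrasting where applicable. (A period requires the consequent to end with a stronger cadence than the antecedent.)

Both phrases have the same opening (x) and the same cadence (half cadence): the second is a restatement, not a consequent, so this is a repeated phrase rather than a period.

repeated phrase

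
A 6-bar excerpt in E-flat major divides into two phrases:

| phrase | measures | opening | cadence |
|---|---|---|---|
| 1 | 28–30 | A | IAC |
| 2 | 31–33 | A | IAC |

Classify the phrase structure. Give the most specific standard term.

repeated phrase

Both phrases have the same opening (A) and the same cadence (imperfect authentic cadence): the second is a restatement, not a consequent, so this is a repeated phrase rather than a period.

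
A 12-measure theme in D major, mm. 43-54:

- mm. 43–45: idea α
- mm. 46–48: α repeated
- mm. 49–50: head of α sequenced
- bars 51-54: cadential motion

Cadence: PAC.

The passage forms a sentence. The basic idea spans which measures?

The presentation of a sentence is the basic idea (mm. 43–45) plus its repetition (mm. 46-48); the basic idea is therefore mm. 43–45.

measures 43–45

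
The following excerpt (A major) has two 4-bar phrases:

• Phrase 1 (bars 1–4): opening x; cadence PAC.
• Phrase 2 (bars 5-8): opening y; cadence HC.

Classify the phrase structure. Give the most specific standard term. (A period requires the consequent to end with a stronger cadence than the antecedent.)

The second phrase closes with a half cadence, which is not stronger than the first phrase's perfect authentic cadence; without a weak→strong cadential pair there is no antecedent–consequent relationship, so this is a phrase group rather than a period.

phrase group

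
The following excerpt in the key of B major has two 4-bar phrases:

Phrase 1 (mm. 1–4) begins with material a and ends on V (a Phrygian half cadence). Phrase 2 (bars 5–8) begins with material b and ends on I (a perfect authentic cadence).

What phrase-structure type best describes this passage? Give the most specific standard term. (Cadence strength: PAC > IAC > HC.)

Phrase 1 ends with a Phrygian half cadence (weaker) and phrase 2 with a perfect authentic cadence (stronger): antecedent + consequent = a period.
The two phrases open with different material (a / b), so the period is contrasting.

contrasting period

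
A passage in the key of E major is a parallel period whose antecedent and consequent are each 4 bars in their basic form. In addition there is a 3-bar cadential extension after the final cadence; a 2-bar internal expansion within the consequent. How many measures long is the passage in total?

Basic parallel period: 4 + 4 = 8 bars.
8 (basic form) + 3 (cadential extension) + 2 (internal expansion) = 13.

13 measures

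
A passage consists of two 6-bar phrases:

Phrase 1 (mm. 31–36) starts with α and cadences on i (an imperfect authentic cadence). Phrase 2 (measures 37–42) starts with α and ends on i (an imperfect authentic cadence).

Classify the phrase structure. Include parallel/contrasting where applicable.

Both phrases have the same opening (α) and the same cadence (imperfect authentic cadence): the second is a restatement, not a consequent, so this is a repeated phrase rather than a period.

repeated phrase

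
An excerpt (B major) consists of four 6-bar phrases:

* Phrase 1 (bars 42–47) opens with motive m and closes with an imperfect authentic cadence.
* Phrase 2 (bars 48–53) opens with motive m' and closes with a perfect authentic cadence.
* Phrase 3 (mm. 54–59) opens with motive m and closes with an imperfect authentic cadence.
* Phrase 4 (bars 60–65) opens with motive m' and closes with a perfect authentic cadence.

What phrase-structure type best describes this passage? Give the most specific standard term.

The cadence pattern IAC–PAC–IAC–PAC is weak–strong twice, and phrases 3–4 restate phrases 1–2: a period heard twice, not a double period (which would end weakly at phrase 2).

repeated period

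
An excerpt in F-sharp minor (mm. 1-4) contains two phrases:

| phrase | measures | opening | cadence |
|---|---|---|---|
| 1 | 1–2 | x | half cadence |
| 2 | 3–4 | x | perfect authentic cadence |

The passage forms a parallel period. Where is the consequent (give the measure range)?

The antecedent is the phrase ending with the weaker cadence (half cadence, phrase 1) and the consequent the one ending more conclusively (perfect authentic cadence, phrase 2); the consequent is mm. 3-4.

measures 3–4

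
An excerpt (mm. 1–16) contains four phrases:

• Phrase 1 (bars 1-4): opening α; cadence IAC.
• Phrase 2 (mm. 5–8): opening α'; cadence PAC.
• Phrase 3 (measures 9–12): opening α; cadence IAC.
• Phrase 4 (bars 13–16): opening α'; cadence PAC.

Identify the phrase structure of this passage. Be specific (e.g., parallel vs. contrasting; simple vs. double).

repeated period

The cadence pattern IAC–PAC–IAC–PAC is weak–strong twice, and phrases 3–4 restate phrases 1–2: a period heard twice, not a double period (which would end weakly at phrase 2).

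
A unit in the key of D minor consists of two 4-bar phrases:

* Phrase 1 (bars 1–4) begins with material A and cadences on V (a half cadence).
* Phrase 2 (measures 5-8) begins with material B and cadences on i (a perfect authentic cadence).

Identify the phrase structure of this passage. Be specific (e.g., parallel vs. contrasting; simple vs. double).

contrasting period

Phrase 1 ends with a half cadence (weaker) and phrase 2 with a perfect authentic cadence (stronger): antecedent + consequent = a period.
The two phrases open with different material (A / B), so the period is contrasting.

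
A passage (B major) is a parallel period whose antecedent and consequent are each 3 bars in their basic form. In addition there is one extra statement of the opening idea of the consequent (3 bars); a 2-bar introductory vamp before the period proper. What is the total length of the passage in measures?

11 measures

Basic parallel period: 3 + 3 = 6 bars.
6 (basic form) + 3 (extra statement) + 2 (introduction) = 11.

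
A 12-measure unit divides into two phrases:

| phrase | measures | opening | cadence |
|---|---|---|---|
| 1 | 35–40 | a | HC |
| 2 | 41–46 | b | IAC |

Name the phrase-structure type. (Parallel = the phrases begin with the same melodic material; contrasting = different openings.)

Phrase 1 ends with a half cadence (weaker) and phrase 2 with an imperfect authentic cadence (stronger): antecedent + consequent = a period.
The two phrases open with different material (a / b), so the period is contrasting.

contrasting period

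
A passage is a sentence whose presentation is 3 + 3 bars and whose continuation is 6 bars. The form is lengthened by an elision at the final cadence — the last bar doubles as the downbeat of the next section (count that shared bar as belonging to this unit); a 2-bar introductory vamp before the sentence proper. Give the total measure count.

14 measures

Basic sentence: 3 + 3 + 6 = 12 bars.
12 (basic form) + 2 (introduction) = 14.
The elision shares a bar with the next section but does not change this unit's count.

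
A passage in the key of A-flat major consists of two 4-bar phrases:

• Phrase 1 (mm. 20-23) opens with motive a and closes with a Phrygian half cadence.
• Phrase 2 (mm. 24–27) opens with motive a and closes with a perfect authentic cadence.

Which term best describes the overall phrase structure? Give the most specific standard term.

Phrase 1 ends with a Phrygian half cadence (weaker) and phrase 2 with a perfect authentic cadence (stronger): antecedent + consequent = a period.
The two phrases open with the same material (a / a), so the period is parallel.

parallel period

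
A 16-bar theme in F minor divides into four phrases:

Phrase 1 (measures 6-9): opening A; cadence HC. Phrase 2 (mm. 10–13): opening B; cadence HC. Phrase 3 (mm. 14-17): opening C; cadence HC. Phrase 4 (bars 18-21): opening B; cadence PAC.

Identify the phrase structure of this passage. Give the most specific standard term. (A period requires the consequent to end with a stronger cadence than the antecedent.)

Four phrases in two halves: the first half (bars 6-13) ends with a half cadence, the second (bars 14–21) with a perfect authentic cadence — a large antecedent–consequent pair, i.e. a double period.
Phrase 3 begins with different material from phrase 1, making it contrasting.

contrasting double period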